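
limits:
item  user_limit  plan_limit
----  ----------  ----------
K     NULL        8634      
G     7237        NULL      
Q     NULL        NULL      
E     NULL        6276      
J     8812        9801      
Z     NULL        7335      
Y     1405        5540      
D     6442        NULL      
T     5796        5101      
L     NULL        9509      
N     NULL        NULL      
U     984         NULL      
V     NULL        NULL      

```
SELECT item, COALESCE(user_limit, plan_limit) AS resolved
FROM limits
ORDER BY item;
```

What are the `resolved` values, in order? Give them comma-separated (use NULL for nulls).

item=D: user_limit=6442 → 6442
item=E: user_limit=NULL, plan_limit=6276 → 6276
item=G: user_limit=7237 → 7237
item=J: user_limit=8812 → 8812
item=K: user_limit=NULL, plan_limit=8634 → 8634
item=L: user_limit=NULL, plan_limit=9509 → 9509
item=N: user_limit=NULL, plan_limit=NULL (all NULL) → NULL
item=Q: user_limit=NULL, plan_limit=NULL (all NULL) → NULL
item=T: user_limit=5796 → 5796
item=U: user_limit=984 → 984
item=V: user_limit=NULL, plan_limit=NULL (all NULL) → NULL
item=Y: user_limit=1405 → 1405
item=Z: user_limit=NULL, plan_limit=7335 → 7335

6442, 6276, 7237, 8812, 8634, 9509, NULL, NULL, 5796, 984, NULL, 1405, 7335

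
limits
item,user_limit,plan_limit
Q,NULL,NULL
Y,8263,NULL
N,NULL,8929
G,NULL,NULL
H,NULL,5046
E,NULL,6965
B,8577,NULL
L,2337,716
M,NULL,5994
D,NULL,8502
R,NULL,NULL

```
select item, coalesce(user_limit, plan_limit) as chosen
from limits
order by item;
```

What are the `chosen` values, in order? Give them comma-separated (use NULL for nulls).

item=B: user_limit=8577 → 8577
item=D: user_limit=NULL, plan_limit=8502 → 8502
item=E: user_limit=NULL, plan_limit=6965 → 6965
item=G: user_limit=NULL, plan_limit=NULL (all NULL) → NULL
item=H: user_limit=NULL, plan_limit=5046 → 5046
item=L: user_limit=2337 → 2337
item=M: user_limit=NULL, plan_limit=5994 → 5994
item=N: user_limit=NULL, plan_limit=8929 → 8929
item=Q: user_limit=NULL, plan_limit=NULL (all NULL) → NULL
item=R: user_limit=NULL, plan_limit=NULL (all NULL) → NULL
item=Y: user_limit=8263 → 8263

8577, 8502, 6965, NULL, 5046, 2337, 5994, 8929, NULL, NULL, 8263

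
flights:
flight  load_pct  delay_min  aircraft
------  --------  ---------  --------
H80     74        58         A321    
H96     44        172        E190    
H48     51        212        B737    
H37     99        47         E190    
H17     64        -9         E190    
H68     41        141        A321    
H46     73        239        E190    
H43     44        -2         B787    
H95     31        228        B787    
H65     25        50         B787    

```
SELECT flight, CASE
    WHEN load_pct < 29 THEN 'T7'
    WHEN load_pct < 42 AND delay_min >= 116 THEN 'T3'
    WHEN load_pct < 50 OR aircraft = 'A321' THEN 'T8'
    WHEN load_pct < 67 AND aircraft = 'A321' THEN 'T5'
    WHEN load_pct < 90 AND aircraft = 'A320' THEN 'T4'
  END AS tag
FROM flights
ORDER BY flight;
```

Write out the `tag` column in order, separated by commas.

flight=H17: (no match → NULL) → NULL
flight=H37: (no match → NULL) → NULL
flight=H43: load_pct < 50 OR aircraft = 'A321' → T8
flight=H46: (no match → NULL) → NULL
flight=H48: (no match → NULL) → NULL
flight=H65: load_pct < 29 → T7
flight=H68: load_pct < 42 AND delay_min >= 116 → T3
flight=H80: load_pct < 50 OR aircraft = 'A321' → T8
flight=H95: load_pct < 42 AND delay_min >= 116 → T3
flight=H96: load_pct < 50 OR aircraft = 'A321' → T8

NULL, NULL, T8, NULL, NULL, T7, T3, T8, T3, T8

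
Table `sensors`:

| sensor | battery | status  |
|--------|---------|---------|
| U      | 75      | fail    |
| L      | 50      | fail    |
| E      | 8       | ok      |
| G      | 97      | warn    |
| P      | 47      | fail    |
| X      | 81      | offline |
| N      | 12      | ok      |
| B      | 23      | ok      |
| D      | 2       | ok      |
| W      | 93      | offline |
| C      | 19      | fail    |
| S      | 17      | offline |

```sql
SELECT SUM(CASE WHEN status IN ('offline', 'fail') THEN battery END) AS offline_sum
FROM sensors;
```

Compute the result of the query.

382

sensor=U: ✓ → 75
sensor=L: ✓ → 50
sensor=E: ✗
sensor=G: ✗
sensor=P: ✓ → 47
sensor=X: ✓ → 81
sensor=N: ✗
sensor=B: ✗
sensor=D: ✗
sensor=W: ✓ → 93
sensor=C: ✓ → 19
sensor=S: ✓ → 17
offline_sum = 75 + 50 + 47 + 81 + 93 + 19 + 17 = 382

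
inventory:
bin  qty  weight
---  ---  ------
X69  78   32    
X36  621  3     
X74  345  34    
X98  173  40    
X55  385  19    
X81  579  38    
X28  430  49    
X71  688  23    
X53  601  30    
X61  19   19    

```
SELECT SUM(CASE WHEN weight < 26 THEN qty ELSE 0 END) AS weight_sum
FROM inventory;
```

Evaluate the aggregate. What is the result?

1713

bin=X69: ✗
bin=X36: ✓ → 621
bin=X74: ✗
bin=X98: ✗
bin=X55: ✓ → 385
bin=X81: ✗
bin=X28: ✗
bin=X71: ✓ → 688
bin=X53: ✗
bin=X61: ✓ → 19
weight_sum = 621 + 385 + 688 + 19 = 1713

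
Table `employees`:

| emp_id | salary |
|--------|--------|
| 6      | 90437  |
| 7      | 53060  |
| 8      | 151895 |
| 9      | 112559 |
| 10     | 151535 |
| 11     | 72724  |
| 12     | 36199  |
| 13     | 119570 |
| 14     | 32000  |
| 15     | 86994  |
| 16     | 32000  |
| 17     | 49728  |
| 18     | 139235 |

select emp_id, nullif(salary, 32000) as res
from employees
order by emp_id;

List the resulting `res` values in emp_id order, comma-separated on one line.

emp_id=6: salary=90437 vs 32000: differ → 90437
emp_id=7: salary=53060 vs 32000: differ → 53060
emp_id=8: salary=151895 vs 32000: differ → 151895
emp_id=9: salary=112559 vs 32000: differ → 112559
emp_id=10: salary=151535 vs 32000: differ → 151535
emp_id=11: salary=72724 vs 32000: differ → 72724
emp_id=12: salary=36199 vs 32000: differ → 36199
emp_id=13: salary=119570 vs 32000: differ → 119570
emp_id=14: salary=32000 vs 32000: equal → NULL
emp_id=15: salary=86994 vs 32000: differ → 86994
emp_id=16: salary=32000 vs 32000: equal → NULL
emp_id=17: salary=49728 vs 32000: differ → 49728
emp_id=18: salary=139235 vs 32000: differ → 139235

90437, 53060, 151895, 112559, 151535, 72724, 36199, 119570, NULL, 86994, NULL, 49728, 139235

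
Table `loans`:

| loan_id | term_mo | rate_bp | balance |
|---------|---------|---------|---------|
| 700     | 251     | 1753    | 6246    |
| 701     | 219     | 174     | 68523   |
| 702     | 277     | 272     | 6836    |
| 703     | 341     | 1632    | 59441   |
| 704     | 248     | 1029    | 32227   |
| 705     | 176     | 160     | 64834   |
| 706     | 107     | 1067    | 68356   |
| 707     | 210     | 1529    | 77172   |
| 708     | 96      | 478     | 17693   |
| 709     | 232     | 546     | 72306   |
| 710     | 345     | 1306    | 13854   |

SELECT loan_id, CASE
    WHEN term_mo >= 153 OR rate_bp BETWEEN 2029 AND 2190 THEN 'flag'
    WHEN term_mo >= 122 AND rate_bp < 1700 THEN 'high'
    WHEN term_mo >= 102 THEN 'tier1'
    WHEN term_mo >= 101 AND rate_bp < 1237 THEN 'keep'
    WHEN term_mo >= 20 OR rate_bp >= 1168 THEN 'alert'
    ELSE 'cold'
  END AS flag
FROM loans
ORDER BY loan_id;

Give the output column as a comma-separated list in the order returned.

flag, flag, flag, flag, flag, flag, tier1, flag, alert, flag, flag

loan_id=700: term_mo >= 153 OR rate_bp BETWEEN 2029 AND 2190 → flag
loan_id=701: term_mo >= 153 OR rate_bp BETWEEN 2029 AND 2190 → flag
loan_id=702: term_mo >= 153 OR rate_bp BETWEEN 2029 AND 2190 → flag
loan_id=703: term_mo >= 153 OR rate_bp BETWEEN 2029 AND 2190 → flag
loan_id=704: term_mo >= 153 OR rate_bp BETWEEN 2029 AND 2190 → flag
loan_id=705: term_mo >= 153 OR rate_bp BETWEEN 2029 AND 2190 → flag
loan_id=706: term_mo >= 102 → tier1
loan_id=707: term_mo >= 153 OR rate_bp BETWEEN 2029 AND 2190 → flag
loan_id=708: term_mo >= 20 OR rate_bp >= 1168 → alert
loan_id=709: term_mo >= 153 OR rate_bp BETWEEN 2029 AND 2190 → flag
loan_id=710: term_mo >= 153 OR rate_bp BETWEEN 2029 AND 2190 → flag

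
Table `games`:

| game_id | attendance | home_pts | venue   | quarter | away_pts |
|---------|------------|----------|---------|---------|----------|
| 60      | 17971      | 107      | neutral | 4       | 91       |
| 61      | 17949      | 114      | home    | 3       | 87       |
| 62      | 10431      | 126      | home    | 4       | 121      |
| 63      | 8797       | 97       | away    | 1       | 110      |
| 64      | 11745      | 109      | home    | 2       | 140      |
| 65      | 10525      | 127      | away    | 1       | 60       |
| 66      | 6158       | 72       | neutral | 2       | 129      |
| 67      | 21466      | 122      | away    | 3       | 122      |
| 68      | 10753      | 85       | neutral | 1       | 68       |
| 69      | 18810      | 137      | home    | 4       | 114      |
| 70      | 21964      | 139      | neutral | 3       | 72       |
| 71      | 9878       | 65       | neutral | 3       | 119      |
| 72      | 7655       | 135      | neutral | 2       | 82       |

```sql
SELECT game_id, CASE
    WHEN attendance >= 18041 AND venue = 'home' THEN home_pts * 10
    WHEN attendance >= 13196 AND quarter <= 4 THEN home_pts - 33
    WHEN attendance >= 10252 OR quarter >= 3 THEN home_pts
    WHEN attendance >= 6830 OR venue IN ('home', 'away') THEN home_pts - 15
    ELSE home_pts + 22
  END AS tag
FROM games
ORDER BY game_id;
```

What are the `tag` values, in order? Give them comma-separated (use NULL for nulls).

game_id=60: attendance >= 13196 AND quarter <= 4 → 74
game_id=61: attendance >= 13196 AND quarter <= 4 → 81
game_id=62: attendance >= 10252 OR quarter >= 3 → 126
game_id=63: attendance >= 6830 OR venue IN ('home', 'away') → 82
game_id=64: attendance >= 10252 OR quarter >= 3 → 109
game_id=65: attendance >= 10252 OR quarter >= 3 → 127
game_id=66: ELSE → 94
game_id=67: attendance >= 13196 AND quarter <= 4 → 89
game_id=68: attendance >= 10252 OR quarter >= 3 → 85
game_id=69: attendance >= 18041 AND venue = 'home' → 1370
game_id=70: attendance >= 13196 AND quarter <= 4 → 106
game_id=71: attendance >= 10252 OR quarter >= 3 → 65
game_id=72: attendance >= 6830 OR venue IN ('home', 'away') → 120

74, 81, 126, 82, 109, 127, 94, 89, 85, 1370, 106, 65, 120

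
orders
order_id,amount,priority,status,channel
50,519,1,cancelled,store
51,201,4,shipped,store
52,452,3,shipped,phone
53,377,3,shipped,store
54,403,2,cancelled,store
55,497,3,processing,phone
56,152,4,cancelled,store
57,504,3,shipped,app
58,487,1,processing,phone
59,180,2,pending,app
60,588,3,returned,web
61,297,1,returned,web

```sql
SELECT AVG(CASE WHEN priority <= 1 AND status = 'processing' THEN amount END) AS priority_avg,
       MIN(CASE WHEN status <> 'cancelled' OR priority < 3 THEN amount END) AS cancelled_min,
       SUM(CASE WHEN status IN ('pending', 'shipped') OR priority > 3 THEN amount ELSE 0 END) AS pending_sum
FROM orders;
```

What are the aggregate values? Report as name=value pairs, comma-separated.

priority_avg=487, cancelled_min=180, pending_sum=1866

[priority_avg: priority <= 1 AND status = 'processing']
order_id=50: ✗
order_id=51: ✗
order_id=52: ✗
order_id=53: ✗
order_id=54: ✗
order_id=55: ✗
order_id=56: ✗
order_id=57: ✗
order_id=58: ✓ → 487
order_id=59: ✗
order_id=60: ✗
order_id=61: ✗
priority_avg = 487
—
[cancelled_min: status <> 'cancelled' OR priority < 3]
order_id=50: ✓ → 519
order_id=51: ✓ → 201
order_id=52: ✓ → 452
order_id=53: ✓ → 377
order_id=54: ✓ → 403
order_id=55: ✓ → 497
order_id=56: ✗
order_id=57: ✓ → 504
order_id=58: ✓ → 487
order_id=59: ✓ → 180
order_id=60: ✓ → 588
order_id=61: ✓ → 297
cancelled_min = MIN(519, 201, 452, 377, 403, 497, 504, 487, 180, 588, 297) = 180
—
[pending_sum: status IN ('pending', 'shipped') OR priority > 3]
order_id=50: ✗
order_id=51: ✓ → 201
order_id=52: ✓ → 452
order_id=53: ✓ → 377
order_id=54: ✗
order_id=55: ✗
order_id=56: ✓ → 152
order_id=57: ✓ → 504
order_id=58: ✗
order_id=59: ✓ → 180
order_id=60: ✗
order_id=61: ✗
pending_sum = 201 + 452 + 377 + 152 + 504 + 180 = 1866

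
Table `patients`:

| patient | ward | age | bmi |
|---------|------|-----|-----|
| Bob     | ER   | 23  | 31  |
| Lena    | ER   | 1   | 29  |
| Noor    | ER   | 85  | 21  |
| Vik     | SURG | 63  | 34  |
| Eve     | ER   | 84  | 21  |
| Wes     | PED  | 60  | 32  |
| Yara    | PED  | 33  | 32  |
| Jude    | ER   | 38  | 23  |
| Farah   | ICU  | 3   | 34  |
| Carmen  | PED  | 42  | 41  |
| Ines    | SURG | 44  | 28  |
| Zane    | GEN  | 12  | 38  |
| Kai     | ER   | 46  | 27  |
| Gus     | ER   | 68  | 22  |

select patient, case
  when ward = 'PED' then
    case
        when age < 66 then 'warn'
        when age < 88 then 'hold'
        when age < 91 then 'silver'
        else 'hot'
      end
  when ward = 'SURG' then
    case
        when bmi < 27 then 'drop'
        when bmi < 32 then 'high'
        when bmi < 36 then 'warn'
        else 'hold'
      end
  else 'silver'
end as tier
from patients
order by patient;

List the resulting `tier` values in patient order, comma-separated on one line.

patient=Bob: ward='ER' → outer ELSE → silver
patient=Carmen: ward='PED' → inner[age < 66] → warn
patient=Eve: ward='ER' → outer ELSE → silver
patient=Farah: ward='ICU' → outer ELSE → silver
patient=Gus: ward='ER' → outer ELSE → silver
patient=Ines: ward='SURG' → inner[bmi < 32] → high
patient=Jude: ward='ER' → outer ELSE → silver
patient=Kai: ward='ER' → outer ELSE → silver
patient=Lena: ward='ER' → outer ELSE → silver
patient=Noor: ward='ER' → outer ELSE → silver
patient=Vik: ward='SURG' → inner[bmi < 36] → warn
patient=Wes: ward='PED' → inner[age < 66] → warn
patient=Yara: ward='PED' → inner[age < 66] → warn
patient=Zane: ward='GEN' → outer ELSE → silver

silver, warn, silver, silver, silver, high, silver, silver, silver, silver, warn, warn, warn, silver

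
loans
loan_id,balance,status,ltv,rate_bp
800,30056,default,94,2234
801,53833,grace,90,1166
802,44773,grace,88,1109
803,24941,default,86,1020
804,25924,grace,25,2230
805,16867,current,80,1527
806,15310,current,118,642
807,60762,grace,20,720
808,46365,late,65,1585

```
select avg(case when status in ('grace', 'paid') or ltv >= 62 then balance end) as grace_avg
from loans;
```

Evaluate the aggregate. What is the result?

loan_id=800: ✓ → 30056
loan_id=801: ✓ → 53833
loan_id=802: ✓ → 44773
loan_id=803: ✓ → 24941
loan_id=804: ✓ → 25924
loan_id=805: ✓ → 16867
loan_id=806: ✓ → 15310
loan_id=807: ✓ → 60762
loan_id=808: ✓ → 46365
grace_avg = (30056 + 53833 + 44773 + 24941 + 25924 + 16867 + 15310 + 60762 + 46365) / 9 = 35425.6666666667

35425.6666666667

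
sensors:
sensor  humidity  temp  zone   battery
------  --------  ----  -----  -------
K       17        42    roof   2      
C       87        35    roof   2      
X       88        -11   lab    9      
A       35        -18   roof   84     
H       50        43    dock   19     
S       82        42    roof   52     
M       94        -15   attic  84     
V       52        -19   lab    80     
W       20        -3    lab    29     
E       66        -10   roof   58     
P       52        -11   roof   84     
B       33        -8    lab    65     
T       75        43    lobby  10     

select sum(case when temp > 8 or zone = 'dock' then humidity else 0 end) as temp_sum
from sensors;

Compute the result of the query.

sensor=K: ✓ → 17
sensor=C: ✓ → 87
sensor=X: ✗
sensor=A: ✗
sensor=H: ✓ → 50
sensor=S: ✓ → 82
sensor=M: ✗
sensor=V: ✗
sensor=W: ✗
sensor=E: ✗
sensor=P: ✗
sensor=B: ✗
sensor=T: ✓ → 75
temp_sum = 17 + 87 + 50 + 82 + 75 = 311

311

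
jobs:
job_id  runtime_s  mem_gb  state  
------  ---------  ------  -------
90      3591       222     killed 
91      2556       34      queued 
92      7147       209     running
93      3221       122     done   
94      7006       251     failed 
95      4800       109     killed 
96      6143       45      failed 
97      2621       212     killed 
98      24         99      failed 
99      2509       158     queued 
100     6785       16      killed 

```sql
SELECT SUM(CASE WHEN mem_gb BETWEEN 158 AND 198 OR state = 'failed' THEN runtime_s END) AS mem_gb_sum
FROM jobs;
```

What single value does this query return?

15682

job_id=90: ✗
job_id=91: ✗
job_id=92: ✗
job_id=93: ✗
job_id=94: ✓ → 7006
job_id=95: ✗
job_id=96: ✓ → 6143
job_id=97: ✗
job_id=98: ✓ → 24
job_id=99: ✓ → 2509
job_id=100: ✗
mem_gb_sum = 7006 + 6143 + 24 + 2509 = 15682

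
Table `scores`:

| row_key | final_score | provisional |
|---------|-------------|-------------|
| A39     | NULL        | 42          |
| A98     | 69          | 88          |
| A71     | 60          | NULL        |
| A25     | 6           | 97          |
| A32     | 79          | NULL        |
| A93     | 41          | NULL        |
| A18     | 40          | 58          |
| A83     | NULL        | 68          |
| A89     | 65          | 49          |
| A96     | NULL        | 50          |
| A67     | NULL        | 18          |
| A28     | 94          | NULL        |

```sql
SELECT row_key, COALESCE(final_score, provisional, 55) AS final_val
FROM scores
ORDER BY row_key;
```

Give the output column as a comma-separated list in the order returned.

40, 6, 94, 79, 42, 18, 60, 68, 65, 41, 50, 69

row_key=A18: final_score=40 → 40
row_key=A25: final_score=6 → 6
row_key=A28: final_score=94 → 94
row_key=A32: final_score=79 → 79
row_key=A39: final_score=NULL, provisional=42 → 42
row_key=A67: final_score=NULL, provisional=18 → 18
row_key=A71: final_score=60 → 60
row_key=A83: final_score=NULL, provisional=68 → 68
row_key=A89: final_score=65 → 65
row_key=A93: final_score=41 → 41
row_key=A96: final_score=NULL, provisional=50 → 50
row_key=A98: final_score=69 → 69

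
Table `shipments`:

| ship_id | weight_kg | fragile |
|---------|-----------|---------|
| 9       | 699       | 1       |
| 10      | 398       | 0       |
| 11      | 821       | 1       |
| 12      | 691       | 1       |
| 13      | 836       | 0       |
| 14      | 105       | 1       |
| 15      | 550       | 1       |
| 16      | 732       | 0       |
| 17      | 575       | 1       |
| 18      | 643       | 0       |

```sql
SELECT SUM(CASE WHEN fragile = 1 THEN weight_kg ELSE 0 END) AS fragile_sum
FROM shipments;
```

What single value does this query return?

3441

ship_id=9: ✓ → 699
ship_id=10: ✗
ship_id=11: ✓ → 821
ship_id=12: ✓ → 691
ship_id=13: ✗
ship_id=14: ✓ → 105
ship_id=15: ✓ → 550
ship_id=16: ✗
ship_id=17: ✓ → 575
ship_id=18: ✗
fragile_sum = 699 + 821 + 691 + 105 + 550 + 575 = 3441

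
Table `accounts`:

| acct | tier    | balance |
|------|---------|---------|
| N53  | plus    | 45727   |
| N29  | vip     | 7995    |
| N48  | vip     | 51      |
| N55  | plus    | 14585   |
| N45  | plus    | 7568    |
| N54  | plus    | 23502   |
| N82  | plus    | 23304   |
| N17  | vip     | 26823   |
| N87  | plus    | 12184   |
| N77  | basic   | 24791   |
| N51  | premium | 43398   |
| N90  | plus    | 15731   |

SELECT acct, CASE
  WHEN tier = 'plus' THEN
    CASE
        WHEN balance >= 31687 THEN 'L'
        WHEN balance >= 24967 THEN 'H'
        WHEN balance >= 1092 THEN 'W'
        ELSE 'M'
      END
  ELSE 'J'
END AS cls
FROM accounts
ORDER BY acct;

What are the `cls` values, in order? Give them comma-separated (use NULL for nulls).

acct=N17: tier='vip' → outer ELSE → J
acct=N29: tier='vip' → outer ELSE → J
acct=N45: tier='plus' → inner[balance >= 1092] → W
acct=N48: tier='vip' → outer ELSE → J
acct=N51: tier='premium' → outer ELSE → J
acct=N53: tier='plus' → inner[balance >= 31687] → L
acct=N54: tier='plus' → inner[balance >= 1092] → W
acct=N55: tier='plus' → inner[balance >= 1092] → W
acct=N77: tier='basic' → outer ELSE → J
acct=N82: tier='plus' → inner[balance >= 1092] → W
acct=N87: tier='plus' → inner[balance >= 1092] → W
acct=N90: tier='plus' → inner[balance >= 1092] → W

J, J, W, J, J, L, W, W, J, W, W, W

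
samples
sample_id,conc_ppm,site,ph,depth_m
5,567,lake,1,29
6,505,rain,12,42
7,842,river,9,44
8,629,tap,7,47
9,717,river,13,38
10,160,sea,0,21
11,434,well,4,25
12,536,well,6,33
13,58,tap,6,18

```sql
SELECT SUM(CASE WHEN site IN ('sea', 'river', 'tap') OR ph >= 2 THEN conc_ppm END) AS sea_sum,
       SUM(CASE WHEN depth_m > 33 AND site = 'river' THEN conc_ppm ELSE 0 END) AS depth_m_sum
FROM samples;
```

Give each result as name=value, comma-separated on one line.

sea_sum=3881, depth_m_sum=1559

[sea_sum: site IN ('sea', 'river', 'tap') OR ph >= 2]
sample_id=5: ✗
sample_id=6: ✓ → 505
sample_id=7: ✓ → 842
sample_id=8: ✓ → 629
sample_id=9: ✓ → 717
sample_id=10: ✓ → 160
sample_id=11: ✓ → 434
sample_id=12: ✓ → 536
sample_id=13: ✓ → 58
sea_sum = 505 + 842 + 629 + 717 + 160 + 434 + 536 + 58 = 3881
—
[depth_m_sum: depth_m > 33 AND site = 'river']
sample_id=5: ✗
sample_id=6: ✗
sample_id=7: ✓ → 842
sample_id=8: ✗
sample_id=9: ✓ → 717
sample_id=10: ✗
sample_id=11: ✗
sample_id=12: ✗
sample_id=13: ✗
depth_m_sum = 842 + 717 = 1559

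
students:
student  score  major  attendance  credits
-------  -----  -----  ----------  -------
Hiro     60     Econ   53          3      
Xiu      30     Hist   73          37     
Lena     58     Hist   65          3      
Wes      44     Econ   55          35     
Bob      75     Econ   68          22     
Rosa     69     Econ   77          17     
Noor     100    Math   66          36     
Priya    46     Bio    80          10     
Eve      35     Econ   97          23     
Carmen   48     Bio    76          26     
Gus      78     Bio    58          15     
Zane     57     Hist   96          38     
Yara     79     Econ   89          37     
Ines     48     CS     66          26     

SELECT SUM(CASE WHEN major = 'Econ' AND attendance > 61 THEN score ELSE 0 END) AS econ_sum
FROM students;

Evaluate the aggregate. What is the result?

258

student=Hiro: ✗
student=Xiu: ✗
student=Lena: ✗
student=Wes: ✗
student=Bob: ✓ → 75
student=Rosa: ✓ → 69
student=Noor: ✗
student=Priya: ✗
student=Eve: ✓ → 35
student=Carmen: ✗
student=Gus: ✗
student=Zane: ✗
student=Yara: ✓ → 79
student=Ines: ✗
econ_sum = 75 + 69 + 35 + 79 = 258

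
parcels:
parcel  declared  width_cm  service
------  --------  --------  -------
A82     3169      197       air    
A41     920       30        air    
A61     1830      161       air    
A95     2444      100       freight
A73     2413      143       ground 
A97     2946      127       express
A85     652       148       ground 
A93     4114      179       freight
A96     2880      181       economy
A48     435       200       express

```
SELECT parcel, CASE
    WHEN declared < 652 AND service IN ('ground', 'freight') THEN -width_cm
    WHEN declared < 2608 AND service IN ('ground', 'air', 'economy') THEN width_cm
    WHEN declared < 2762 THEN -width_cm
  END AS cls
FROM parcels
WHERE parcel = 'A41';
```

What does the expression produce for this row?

parcel = A41: declared=920, width_cm=30, service=air.
declared < 652 AND service IN ('ground', 'freight') → false
declared < 2608 AND service IN ('ground', 'air', 'economy') → true → 30

30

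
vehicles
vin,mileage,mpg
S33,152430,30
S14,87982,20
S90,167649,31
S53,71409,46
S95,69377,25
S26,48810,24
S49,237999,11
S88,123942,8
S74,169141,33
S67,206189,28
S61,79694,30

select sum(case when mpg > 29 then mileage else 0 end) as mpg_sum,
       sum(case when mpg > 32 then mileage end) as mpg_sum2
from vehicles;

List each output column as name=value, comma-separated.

mpg_sum=640323, mpg_sum2=240550

[mpg_sum: mpg > 29]
vin=S33: ✓ → 152430
vin=S14: ✗
vin=S90: ✓ → 167649
vin=S53: ✓ → 71409
vin=S95: ✗
vin=S26: ✗
vin=S49: ✗
vin=S88: ✗
vin=S74: ✓ → 169141
vin=S67: ✗
vin=S61: ✓ → 79694
mpg_sum = 152430 + 167649 + 71409 + 169141 + 79694 = 640323
—
[mpg_sum2: mpg > 32]
vin=S33: ✗
vin=S14: ✗
vin=S90: ✗
vin=S53: ✓ → 71409
vin=S95: ✗
vin=S26: ✗
vin=S49: ✗
vin=S88: ✗
vin=S74: ✓ → 169141
vin=S67: ✗
vin=S61: ✗
mpg_sum2 = 71409 + 169141 = 240550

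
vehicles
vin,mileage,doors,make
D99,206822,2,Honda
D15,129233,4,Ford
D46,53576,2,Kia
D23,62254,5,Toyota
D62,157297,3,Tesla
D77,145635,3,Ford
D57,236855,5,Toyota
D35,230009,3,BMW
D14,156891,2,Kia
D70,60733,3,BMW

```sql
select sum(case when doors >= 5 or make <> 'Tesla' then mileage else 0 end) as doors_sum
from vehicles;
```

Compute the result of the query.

1282008

vin=D99: ✓ → 206822
vin=D15: ✓ → 129233
vin=D46: ✓ → 53576
vin=D23: ✓ → 62254
vin=D62: ✗
vin=D77: ✓ → 145635
vin=D57: ✓ → 236855
vin=D35: ✓ → 230009
vin=D14: ✓ → 156891
vin=D70: ✓ → 60733
doors_sum = 206822 + 129233 + 53576 + 62254 + 145635 + 236855 + 230009 + 156891 + 60733 = 1282008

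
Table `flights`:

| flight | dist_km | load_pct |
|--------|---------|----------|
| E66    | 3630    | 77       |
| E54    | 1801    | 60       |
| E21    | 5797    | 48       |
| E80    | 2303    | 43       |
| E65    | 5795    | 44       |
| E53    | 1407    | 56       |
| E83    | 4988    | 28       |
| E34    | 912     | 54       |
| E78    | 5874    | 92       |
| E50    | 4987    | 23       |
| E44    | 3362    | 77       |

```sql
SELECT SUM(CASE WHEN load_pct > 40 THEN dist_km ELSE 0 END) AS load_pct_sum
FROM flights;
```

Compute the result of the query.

30881

flight=E66: ✓ → 3630
flight=E54: ✓ → 1801
flight=E21: ✓ → 5797
flight=E80: ✓ → 2303
flight=E65: ✓ → 5795
flight=E53: ✓ → 1407
flight=E83: ✗
flight=E34: ✓ → 912
flight=E78: ✓ → 5874
flight=E50: ✗
flight=E44: ✓ → 3362
load_pct_sum = 3630 + 1801 + 5797 + 2303 + 5795 + 1407 + 912 + 5874 + 3362 = 30881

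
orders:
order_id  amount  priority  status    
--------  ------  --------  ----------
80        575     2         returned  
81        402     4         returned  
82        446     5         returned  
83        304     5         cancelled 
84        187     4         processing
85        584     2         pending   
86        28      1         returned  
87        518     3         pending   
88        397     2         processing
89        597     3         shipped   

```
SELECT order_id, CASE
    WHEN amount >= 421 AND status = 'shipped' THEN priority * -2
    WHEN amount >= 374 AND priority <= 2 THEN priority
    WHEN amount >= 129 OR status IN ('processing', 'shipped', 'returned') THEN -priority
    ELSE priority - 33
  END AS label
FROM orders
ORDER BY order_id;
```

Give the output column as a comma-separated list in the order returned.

2, -4, -5, -5, -4, 2, -1, -3, 2, -6

order_id=80: amount >= 374 AND priority <= 2 → 2
order_id=81: amount >= 129 OR status IN ('processing', 'shipped', 'returned') → -4
order_id=82: amount >= 129 OR status IN ('processing', 'shipped', 'returned') → -5
order_id=83: amount >= 129 OR status IN ('processing', 'shipped', 'returned') → -5
order_id=84: amount >= 129 OR status IN ('processing', 'shipped', 'returned') → -4
order_id=85: amount >= 374 AND priority <= 2 → 2
order_id=86: amount >= 129 OR status IN ('processing', 'shipped', 'returned') → -1
order_id=87: amount >= 129 OR status IN ('processing', 'shipped', 'returned') → -3
order_id=88: amount >= 374 AND priority <= 2 → 2
order_id=89: amount >= 421 AND status = 'shipped' → -6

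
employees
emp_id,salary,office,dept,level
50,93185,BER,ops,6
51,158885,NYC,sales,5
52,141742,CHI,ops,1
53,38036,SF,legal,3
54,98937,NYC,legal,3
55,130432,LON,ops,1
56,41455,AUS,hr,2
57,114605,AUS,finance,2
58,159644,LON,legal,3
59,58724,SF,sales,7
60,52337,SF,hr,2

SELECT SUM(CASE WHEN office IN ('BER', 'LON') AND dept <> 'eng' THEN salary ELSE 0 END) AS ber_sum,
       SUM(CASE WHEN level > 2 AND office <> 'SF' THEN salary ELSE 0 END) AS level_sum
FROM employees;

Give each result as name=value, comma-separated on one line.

[ber_sum: office IN ('BER', 'LON') AND dept <> 'eng']
emp_id=50: ✓ → 93185
emp_id=51: ✗
emp_id=52: ✗
emp_id=53: ✗
emp_id=54: ✗
emp_id=55: ✓ → 130432
emp_id=56: ✗
emp_id=57: ✗
emp_id=58: ✓ → 159644
emp_id=59: ✗
emp_id=60: ✗
ber_sum = 93185 + 130432 + 159644 = 383261
—
[level_sum: level > 2 AND office <> 'SF']
emp_id=50: ✓ → 93185
emp_id=51: ✓ → 158885
emp_id=52: ✗
emp_id=53: ✗
emp_id=54: ✓ → 98937
emp_id=55: ✗
emp_id=56: ✗
emp_id=57: ✗
emp_id=58: ✓ → 159644
emp_id=59: ✗
emp_id=60: ✗
level_sum = 93185 + 158885 + 98937 + 159644 = 510651

ber_sum=383261, level_sum=510651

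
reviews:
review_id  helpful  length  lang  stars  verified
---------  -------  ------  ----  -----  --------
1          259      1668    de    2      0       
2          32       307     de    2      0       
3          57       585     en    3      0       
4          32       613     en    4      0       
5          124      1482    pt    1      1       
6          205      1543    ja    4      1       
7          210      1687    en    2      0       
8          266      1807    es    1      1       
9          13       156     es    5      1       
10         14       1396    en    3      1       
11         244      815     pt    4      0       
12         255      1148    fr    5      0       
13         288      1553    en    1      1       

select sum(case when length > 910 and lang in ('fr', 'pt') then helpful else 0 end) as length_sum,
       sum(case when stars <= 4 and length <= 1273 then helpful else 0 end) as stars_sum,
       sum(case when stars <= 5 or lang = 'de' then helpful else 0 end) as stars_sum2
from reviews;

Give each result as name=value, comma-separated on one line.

length_sum=379, stars_sum=365, stars_sum2=1999

[length_sum: length > 910 and lang in ('fr', 'pt')]
review_id=1: ✗
review_id=2: ✗
review_id=3: ✗
review_id=4: ✗
review_id=5: ✓ → 124
review_id=6: ✗
review_id=7: ✗
review_id=8: ✗
review_id=9: ✗
review_id=10: ✗
review_id=11: ✗
review_id=12: ✓ → 255
review_id=13: ✗
length_sum = 124 + 255 = 379
—
[stars_sum: stars <= 4 and length <= 1273]
review_id=1: ✗
review_id=2: ✓ → 32
review_id=3: ✓ → 57
review_id=4: ✓ → 32
review_id=5: ✗
review_id=6: ✗
review_id=7: ✗
review_id=8: ✗
review_id=9: ✗
review_id=10: ✗
review_id=11: ✓ → 244
review_id=12: ✗
review_id=13: ✗
stars_sum = 32 + 57 + 32 + 244 = 365
—
[stars_sum2: stars <= 5 or lang = 'de']
review_id=1: ✓ → 259
review_id=2: ✓ → 32
review_id=3: ✓ → 57
review_id=4: ✓ → 32
review_id=5: ✓ → 124
review_id=6: ✓ → 205
review_id=7: ✓ → 210
review_id=8: ✓ → 266
review_id=9: ✓ → 13
review_id=10: ✓ → 14
review_id=11: ✓ → 244
review_id=12: ✓ → 255
review_id=13: ✓ → 288
stars_sum2 = 259 + 32 + 57 + 32 + 124 + 205 + 210 + 266 + 13 + 14 + 244 + 255 + 288 = 1999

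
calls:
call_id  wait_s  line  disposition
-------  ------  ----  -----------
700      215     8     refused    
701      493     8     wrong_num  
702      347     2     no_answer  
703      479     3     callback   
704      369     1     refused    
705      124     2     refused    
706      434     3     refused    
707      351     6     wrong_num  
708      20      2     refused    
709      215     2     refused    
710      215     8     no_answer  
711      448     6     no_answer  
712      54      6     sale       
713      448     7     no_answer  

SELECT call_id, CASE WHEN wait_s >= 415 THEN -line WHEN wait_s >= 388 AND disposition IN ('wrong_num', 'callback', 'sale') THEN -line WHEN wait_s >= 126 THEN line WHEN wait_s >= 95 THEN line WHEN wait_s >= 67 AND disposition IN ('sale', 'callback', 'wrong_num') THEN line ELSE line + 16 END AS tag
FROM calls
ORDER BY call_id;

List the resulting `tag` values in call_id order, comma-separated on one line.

8, -8, 2, -3, 1, 2, -3, 6, 18, 2, 8, -6, 22, -7

call_id=700: wait_s >= 126 → 8
call_id=701: wait_s >= 415 → -8
call_id=702: wait_s >= 126 → 2
call_id=703: wait_s >= 415 → -3
call_id=704: wait_s >= 126 → 1
call_id=705: wait_s >= 95 → 2
call_id=706: wait_s >= 415 → -3
call_id=707: wait_s >= 126 → 6
call_id=708: ELSE → 18
call_id=709: wait_s >= 126 → 2
call_id=710: wait_s >= 126 → 8
call_id=711: wait_s >= 415 → -6
call_id=712: ELSE → 22
call_id=713: wait_s >= 415 → -7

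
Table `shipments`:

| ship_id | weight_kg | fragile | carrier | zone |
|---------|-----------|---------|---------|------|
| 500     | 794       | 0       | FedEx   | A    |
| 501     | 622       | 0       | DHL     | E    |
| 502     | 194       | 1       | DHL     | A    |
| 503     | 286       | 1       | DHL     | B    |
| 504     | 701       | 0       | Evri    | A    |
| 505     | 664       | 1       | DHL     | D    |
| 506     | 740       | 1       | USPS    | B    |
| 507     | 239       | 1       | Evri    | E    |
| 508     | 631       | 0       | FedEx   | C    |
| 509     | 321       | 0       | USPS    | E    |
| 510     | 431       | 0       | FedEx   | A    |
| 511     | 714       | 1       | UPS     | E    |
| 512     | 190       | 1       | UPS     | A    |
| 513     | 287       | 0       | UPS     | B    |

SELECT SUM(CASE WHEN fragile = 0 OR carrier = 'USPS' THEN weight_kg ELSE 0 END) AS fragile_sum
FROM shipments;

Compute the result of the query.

4527

ship_id=500: ✓ → 794
ship_id=501: ✓ → 622
ship_id=502: ✗
ship_id=503: ✗
ship_id=504: ✓ → 701
ship_id=505: ✗
ship_id=506: ✓ → 740
ship_id=507: ✗
ship_id=508: ✓ → 631
ship_id=509: ✓ → 321
ship_id=510: ✓ → 431
ship_id=511: ✗
ship_id=512: ✗
ship_id=513: ✓ → 287
fragile_sum = 794 + 622 + 701 + 740 + 631 + 321 + 431 + 287 = 4527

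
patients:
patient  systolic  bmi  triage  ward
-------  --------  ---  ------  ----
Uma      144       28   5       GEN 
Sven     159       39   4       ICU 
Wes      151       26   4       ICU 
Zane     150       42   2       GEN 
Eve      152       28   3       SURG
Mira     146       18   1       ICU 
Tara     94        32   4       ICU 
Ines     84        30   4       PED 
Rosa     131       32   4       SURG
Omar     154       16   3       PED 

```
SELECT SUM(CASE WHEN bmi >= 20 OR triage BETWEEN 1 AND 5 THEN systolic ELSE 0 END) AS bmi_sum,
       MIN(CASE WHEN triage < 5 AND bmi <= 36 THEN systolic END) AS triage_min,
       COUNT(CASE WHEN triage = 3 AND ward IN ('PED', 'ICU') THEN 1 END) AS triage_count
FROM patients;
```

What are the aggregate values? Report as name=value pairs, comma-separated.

bmi_sum=1365, triage_min=84, triage_count=1

[bmi_sum: bmi >= 20 OR triage BETWEEN 1 AND 5]
patient=Uma: ✓ → 144
patient=Sven: ✓ → 159
patient=Wes: ✓ → 151
patient=Zane: ✓ → 150
patient=Eve: ✓ → 152
patient=Mira: ✓ → 146
patient=Tara: ✓ → 94
patient=Ines: ✓ → 84
patient=Rosa: ✓ → 131
patient=Omar: ✓ → 154
bmi_sum = 144 + 159 + 151 + 150 + 152 + 146 + 94 + 84 + 131 + 154 = 1365
—
[triage_min: triage < 5 AND bmi <= 36]
patient=Uma: ✗
patient=Sven: ✗
patient=Wes: ✓ → 151
patient=Zane: ✗
patient=Eve: ✓ → 152
patient=Mira: ✓ → 146
patient=Tara: ✓ → 94
patient=Ines: ✓ → 84
patient=Rosa: ✓ → 131
patient=Omar: ✓ → 154
triage_min = MIN(151, 152, 146, 94, 84, 131, 154) = 84
—
[triage_count: triage = 3 AND ward IN ('PED', 'ICU')]
patient=Uma: ✗
patient=Sven: ✗
patient=Wes: ✗
patient=Zane: ✗
patient=Eve: ✗
patient=Mira: ✗
patient=Tara: ✗
patient=Ines: ✗
patient=Rosa: ✗
patient=Omar: ✓ → 1
triage_count = COUNT(1) = 1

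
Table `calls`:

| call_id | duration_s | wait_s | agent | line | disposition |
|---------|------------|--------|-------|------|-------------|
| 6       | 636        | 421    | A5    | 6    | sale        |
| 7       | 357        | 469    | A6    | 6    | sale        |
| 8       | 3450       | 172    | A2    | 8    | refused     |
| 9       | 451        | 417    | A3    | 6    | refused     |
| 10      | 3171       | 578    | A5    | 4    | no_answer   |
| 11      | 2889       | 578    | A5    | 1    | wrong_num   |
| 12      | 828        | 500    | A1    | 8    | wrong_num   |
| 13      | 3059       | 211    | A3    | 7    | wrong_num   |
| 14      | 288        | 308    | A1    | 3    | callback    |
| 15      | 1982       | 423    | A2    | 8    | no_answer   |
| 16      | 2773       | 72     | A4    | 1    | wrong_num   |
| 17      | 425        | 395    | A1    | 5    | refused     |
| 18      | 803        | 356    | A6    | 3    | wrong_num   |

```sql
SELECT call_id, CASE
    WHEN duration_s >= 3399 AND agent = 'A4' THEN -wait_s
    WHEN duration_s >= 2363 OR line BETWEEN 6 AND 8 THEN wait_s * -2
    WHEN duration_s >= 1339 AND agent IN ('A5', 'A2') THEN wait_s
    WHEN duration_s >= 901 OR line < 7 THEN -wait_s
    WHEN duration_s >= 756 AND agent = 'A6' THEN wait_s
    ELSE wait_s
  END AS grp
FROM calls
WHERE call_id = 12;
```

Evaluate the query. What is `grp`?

call_id = 12: duration_s=828, wait_s=500, agent=A1, line=8, disposition=wrong_num.
duration_s >= 3399 AND agent = 'A4' → false
duration_s >= 2363 OR line BETWEEN 6 AND 8 → true → -1000

-1000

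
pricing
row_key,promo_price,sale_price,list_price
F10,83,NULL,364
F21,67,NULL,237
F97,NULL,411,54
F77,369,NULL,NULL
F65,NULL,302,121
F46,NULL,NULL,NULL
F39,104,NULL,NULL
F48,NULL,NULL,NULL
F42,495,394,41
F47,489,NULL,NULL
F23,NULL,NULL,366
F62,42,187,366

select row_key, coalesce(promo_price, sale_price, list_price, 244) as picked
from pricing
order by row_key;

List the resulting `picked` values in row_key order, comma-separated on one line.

row_key=F10: promo_price=83 → 83
row_key=F21: promo_price=67 → 67
row_key=F23: promo_price=NULL, sale_price=NULL, list_price=366 → 366
row_key=F39: promo_price=104 → 104
row_key=F42: promo_price=495 → 495
row_key=F46: promo_price=NULL, sale_price=NULL, list_price=NULL, → literal 244 → 244
row_key=F47: promo_price=489 → 489
row_key=F48: promo_price=NULL, sale_price=NULL, list_price=NULL, → literal 244 → 244
row_key=F62: promo_price=42 → 42
row_key=F65: promo_price=NULL, sale_price=302 → 302
row_key=F77: promo_price=369 → 369
row_key=F97: promo_price=NULL, sale_price=411 → 411

83, 67, 366, 104, 495, 244, 489, 244, 42, 302, 369, 411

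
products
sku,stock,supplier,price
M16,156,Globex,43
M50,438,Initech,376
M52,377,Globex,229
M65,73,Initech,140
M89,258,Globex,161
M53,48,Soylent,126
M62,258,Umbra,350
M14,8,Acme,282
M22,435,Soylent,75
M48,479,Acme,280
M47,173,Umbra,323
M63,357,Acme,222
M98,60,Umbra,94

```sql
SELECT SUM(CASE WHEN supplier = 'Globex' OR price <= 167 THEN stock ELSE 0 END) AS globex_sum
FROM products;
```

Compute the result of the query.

sku=M16: ✓ → 156
sku=M50: ✗
sku=M52: ✓ → 377
sku=M65: ✓ → 73
sku=M89: ✓ → 258
sku=M53: ✓ → 48
sku=M62: ✗
sku=M14: ✗
sku=M22: ✓ → 435
sku=M48: ✗
sku=M47: ✗
sku=M63: ✗
sku=M98: ✓ → 60
globex_sum = 156 + 377 + 73 + 258 + 48 + 435 + 60 = 1407

1407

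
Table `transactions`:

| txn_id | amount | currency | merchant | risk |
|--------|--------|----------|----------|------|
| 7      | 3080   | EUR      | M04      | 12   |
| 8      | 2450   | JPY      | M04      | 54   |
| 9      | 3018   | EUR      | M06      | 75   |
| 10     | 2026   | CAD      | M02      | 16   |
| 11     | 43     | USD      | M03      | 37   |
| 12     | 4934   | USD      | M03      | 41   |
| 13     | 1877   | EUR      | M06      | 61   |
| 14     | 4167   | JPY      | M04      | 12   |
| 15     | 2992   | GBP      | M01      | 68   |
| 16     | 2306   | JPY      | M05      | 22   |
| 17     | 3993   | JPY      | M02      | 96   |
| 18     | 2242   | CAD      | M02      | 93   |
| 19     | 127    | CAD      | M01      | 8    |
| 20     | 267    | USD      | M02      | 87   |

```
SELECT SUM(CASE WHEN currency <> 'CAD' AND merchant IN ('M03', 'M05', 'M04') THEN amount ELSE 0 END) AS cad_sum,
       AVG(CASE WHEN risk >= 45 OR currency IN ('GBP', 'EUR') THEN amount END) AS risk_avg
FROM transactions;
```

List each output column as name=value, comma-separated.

[cad_sum: currency <> 'CAD' AND merchant IN ('M03', 'M05', 'M04')]
txn_id=7: ✓ → 3080
txn_id=8: ✓ → 2450
txn_id=9: ✗
txn_id=10: ✗
txn_id=11: ✓ → 43
txn_id=12: ✓ → 4934
txn_id=13: ✗
txn_id=14: ✓ → 4167
txn_id=15: ✗
txn_id=16: ✓ → 2306
txn_id=17: ✗
txn_id=18: ✗
txn_id=19: ✗
txn_id=20: ✗
cad_sum = 3080 + 2450 + 43 + 4934 + 4167 + 2306 = 16980
—
[risk_avg: risk >= 45 OR currency IN ('GBP', 'EUR')]
txn_id=7: ✓ → 3080
txn_id=8: ✓ → 2450
txn_id=9: ✓ → 3018
txn_id=10: ✗
txn_id=11: ✗
txn_id=12: ✗
txn_id=13: ✓ → 1877
txn_id=14: ✗
txn_id=15: ✓ → 2992
txn_id=16: ✗
txn_id=17: ✓ → 3993
txn_id=18: ✓ → 2242
txn_id=19: ✗
txn_id=20: ✓ → 267
risk_avg = (3080 + 2450 + 3018 + 1877 + 2992 + 3993 + 2242 + 267) / 8 = 2489.875

cad_sum=16980, risk_avg=2489.875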